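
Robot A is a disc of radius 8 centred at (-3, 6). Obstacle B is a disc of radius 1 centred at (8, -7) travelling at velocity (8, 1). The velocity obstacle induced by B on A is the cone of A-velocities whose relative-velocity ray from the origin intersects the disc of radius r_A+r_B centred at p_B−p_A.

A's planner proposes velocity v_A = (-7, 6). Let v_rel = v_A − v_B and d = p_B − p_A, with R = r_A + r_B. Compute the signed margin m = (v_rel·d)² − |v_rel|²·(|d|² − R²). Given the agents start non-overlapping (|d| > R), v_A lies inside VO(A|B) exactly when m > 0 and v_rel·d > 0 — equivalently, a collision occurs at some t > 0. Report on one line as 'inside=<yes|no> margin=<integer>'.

d = (11, -13),  |d|² = 290;  R = 8+1 = 9,  c = 290−9² = 209
v_rel = (-15, 5),  |v_rel|² = 250;  v_rel·d = (-15)·(11) + (5)·(-13) = -230
250·t² + 460·t + 209 = 0  ⇒  m = (-230)² − 250·209 = 650
m = 650 > 0,  v_rel·d = -230 < 0  ⇒  outside

inside=no margin=650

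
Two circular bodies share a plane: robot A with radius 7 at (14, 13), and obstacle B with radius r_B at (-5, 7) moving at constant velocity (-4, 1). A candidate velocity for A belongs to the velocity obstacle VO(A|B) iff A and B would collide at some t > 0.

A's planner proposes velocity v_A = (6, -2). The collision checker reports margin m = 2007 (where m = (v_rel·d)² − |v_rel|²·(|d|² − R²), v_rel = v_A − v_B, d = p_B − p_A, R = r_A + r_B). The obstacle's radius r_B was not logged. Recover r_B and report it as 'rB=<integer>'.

m = 2007
d = (-19, -6);  v_rel = (10, -3),  |v_rel|² = 109
v_rel×d = (10)·(-6) − (-3)·(-19) = -117
since m = R²·109 − (-117)²:  R² = (13689 + 2007) / 109 = 144
R = √144 = 12  ⇒  r_B = 12 − 7 = 5

rB=5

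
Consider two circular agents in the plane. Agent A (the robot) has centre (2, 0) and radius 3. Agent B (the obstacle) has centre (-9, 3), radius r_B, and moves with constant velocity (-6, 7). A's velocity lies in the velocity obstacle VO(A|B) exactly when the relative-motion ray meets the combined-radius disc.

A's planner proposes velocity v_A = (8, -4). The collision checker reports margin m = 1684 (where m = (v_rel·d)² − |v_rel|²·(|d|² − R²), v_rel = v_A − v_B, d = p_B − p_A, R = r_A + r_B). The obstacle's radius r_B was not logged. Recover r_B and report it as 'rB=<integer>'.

m = 1684
d = (-11, 3);  v_rel = (14, -11),  |v_rel|² = 317
v_rel×d = (14)·(3) − (-11)·(-11) = -79
since m = R²·317 − (-79)²:  R² = (6241 + 1684) / 317 = 25
R = √25 = 5  ⇒  r_B = 5 − 3 = 2

rB=2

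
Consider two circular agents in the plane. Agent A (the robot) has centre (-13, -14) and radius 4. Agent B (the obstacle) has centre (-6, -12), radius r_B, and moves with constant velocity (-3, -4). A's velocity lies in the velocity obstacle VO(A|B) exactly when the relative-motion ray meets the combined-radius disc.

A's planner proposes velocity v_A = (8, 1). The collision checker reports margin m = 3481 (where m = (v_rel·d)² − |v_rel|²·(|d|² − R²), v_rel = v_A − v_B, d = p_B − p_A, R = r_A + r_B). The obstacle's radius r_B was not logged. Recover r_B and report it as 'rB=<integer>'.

m = 3481
d = (7, 2);  v_rel = (11, 5),  |v_rel|² = 146
v_rel×d = (11)·(2) − (5)·(7) = -13
since m = R²·146 − (-13)²:  R² = (169 + 3481) / 146 = 25
R = √25 = 5  ⇒  r_B = 5 − 4 = 1

rB=1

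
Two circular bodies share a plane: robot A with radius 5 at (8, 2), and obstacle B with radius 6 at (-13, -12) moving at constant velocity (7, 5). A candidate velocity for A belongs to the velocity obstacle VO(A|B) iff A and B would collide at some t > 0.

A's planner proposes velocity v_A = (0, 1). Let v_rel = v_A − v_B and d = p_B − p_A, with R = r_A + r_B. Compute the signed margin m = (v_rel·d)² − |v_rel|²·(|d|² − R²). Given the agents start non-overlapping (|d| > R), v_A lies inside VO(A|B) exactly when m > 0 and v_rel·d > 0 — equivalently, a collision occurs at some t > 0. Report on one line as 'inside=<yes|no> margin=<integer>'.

d = (-21, -14),  |d|² = 637;  R = 5+6 = 11,  c = 637−11² = 516
v_rel = (-7, -4),  |v_rel|² = 65;  v_rel·d = (-7)·(-21) + (-4)·(-14) = 203
65·t² − 406·t + 516 = 0  ⇒  m = 203² − 65·516 = 7669
m = 7669 > 0,  v_rel·d = 203 > 0  ⇒  inside

inside=yes margin=7669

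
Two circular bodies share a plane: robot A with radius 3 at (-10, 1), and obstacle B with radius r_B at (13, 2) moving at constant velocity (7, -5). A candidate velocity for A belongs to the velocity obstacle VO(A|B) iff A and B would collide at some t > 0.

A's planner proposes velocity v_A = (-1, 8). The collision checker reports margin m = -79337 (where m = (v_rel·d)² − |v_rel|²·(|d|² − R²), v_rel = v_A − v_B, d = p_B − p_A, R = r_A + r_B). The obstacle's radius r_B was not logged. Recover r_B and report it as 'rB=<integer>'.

m = -79337
d = (23, 1);  v_rel = (-8, 13),  |v_rel|² = 233
v_rel×d = (-8)·(1) − (13)·(23) = -307
since m = R²·233 − (-307)²:  R² = (94249 + -79337) / 233 = 64
R = √64 = 8  ⇒  r_B = 8 − 3 = 5

rB=5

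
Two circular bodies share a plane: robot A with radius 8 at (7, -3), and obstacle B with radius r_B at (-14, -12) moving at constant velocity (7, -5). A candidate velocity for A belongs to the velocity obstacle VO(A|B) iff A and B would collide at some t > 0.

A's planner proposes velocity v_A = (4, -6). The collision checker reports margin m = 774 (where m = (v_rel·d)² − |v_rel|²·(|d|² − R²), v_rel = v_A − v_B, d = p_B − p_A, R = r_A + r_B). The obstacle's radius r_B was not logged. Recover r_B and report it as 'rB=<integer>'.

m = 774
d = (-21, -9);  v_rel = (-3, -1),  |v_rel|² = 10
v_rel×d = (-3)·(-9) − (-1)·(-21) = 6
since m = R²·10 − 6²:  R² = (36 + 774) / 10 = 81
R = √81 = 9  ⇒  r_B = 9 − 8 = 1

rB=1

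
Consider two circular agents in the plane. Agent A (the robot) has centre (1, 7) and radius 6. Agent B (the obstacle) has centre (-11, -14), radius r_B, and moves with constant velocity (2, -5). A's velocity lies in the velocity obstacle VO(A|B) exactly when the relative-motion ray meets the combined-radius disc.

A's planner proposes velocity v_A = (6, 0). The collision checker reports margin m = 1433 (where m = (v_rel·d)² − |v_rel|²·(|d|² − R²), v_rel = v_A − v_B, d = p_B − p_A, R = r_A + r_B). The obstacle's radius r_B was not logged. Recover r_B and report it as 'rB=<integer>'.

m = 1433
d = (-12, -21);  v_rel = (4, 5),  |v_rel|² = 41
v_rel×d = (4)·(-21) − (5)·(-12) = -24
since m = R²·41 − (-24)²:  R² = (576 + 1433) / 41 = 49
R = √49 = 7  ⇒  r_B = 7 − 6 = 1

rB=1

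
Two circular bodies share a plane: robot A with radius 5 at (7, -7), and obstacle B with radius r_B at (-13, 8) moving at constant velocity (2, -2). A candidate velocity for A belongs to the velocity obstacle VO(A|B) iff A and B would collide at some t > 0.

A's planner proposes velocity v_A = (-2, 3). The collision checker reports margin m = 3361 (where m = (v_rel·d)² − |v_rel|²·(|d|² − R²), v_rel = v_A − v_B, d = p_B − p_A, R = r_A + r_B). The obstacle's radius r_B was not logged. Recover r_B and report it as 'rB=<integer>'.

m = 3361
d = (-20, 15);  v_rel = (-4, 5),  |v_rel|² = 41
v_rel×d = (-4)·(15) − (5)·(-20) = 40
since m = R²·41 − 40²:  R² = (1600 + 3361) / 41 = 121
R = √121 = 11  ⇒  r_B = 11 − 5 = 6

rB=6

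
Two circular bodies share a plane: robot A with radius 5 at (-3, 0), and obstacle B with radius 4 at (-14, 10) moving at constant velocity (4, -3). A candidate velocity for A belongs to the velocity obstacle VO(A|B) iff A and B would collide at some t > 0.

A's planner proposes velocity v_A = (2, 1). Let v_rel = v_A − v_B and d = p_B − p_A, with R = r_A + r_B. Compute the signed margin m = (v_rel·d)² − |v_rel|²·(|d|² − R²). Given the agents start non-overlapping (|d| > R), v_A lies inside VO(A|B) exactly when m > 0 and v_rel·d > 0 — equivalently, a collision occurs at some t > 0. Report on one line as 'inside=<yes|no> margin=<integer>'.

d = (-11, 10),  |d|² = 221;  R = 5+4 = 9,  c = 221−9² = 140
v_rel = (-2, 4),  |v_rel|² = 20;  v_rel·d = (-2)·(-11) + (4)·(10) = 62
20·t² − 124·t + 140 = 0  ⇒  m = 62² − 20·140 = 1044
m = 1044 > 0,  v_rel·d = 62 > 0  ⇒  inside

inside=yes margin=1044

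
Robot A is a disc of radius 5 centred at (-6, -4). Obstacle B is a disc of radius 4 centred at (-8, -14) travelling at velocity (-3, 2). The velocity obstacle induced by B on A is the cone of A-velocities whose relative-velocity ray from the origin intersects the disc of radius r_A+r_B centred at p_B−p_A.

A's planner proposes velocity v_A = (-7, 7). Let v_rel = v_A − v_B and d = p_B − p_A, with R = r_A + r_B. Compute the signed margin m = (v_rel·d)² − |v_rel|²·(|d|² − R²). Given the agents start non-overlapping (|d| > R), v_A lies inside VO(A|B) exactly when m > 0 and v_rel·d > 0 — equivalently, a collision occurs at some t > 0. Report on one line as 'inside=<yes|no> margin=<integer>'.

d = (-2, -10),  |d|² = 104;  R = 5+4 = 9,  c = 104−9² = 23
v_rel = (-4, 5),  |v_rel|² = 41;  v_rel·d = (-4)·(-2) + (5)·(-10) = -42
41·t² + 84·t + 23 = 0  ⇒  m = (-42)² − 41·23 = 821
m = 821 > 0,  v_rel·d = -42 < 0  ⇒  outside

inside=no margin=821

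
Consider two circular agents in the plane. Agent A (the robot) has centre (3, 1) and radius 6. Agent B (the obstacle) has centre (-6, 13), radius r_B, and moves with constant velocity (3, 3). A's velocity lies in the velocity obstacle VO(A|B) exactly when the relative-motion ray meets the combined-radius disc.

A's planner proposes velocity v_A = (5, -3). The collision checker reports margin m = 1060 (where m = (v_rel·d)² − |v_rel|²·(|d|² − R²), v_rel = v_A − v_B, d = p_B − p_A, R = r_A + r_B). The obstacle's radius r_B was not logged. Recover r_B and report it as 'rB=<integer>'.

m = 1060
d = (-9, 12);  v_rel = (2, -6),  |v_rel|² = 40
v_rel×d = (2)·(12) − (-6)·(-9) = -30
since m = R²·40 − (-30)²:  R² = (900 + 1060) / 40 = 49
R = √49 = 7  ⇒  r_B = 7 − 6 = 1

rB=1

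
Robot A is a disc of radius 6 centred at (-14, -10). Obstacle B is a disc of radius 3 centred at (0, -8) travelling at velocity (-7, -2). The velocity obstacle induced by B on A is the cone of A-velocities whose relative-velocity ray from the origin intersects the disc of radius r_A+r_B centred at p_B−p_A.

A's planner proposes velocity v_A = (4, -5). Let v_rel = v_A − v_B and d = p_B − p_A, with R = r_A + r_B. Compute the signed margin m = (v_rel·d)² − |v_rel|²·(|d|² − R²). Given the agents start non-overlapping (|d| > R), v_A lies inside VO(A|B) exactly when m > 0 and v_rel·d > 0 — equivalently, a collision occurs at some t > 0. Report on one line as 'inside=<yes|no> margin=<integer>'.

d = (14, 2),  |d|² = 200;  R = 6+3 = 9,  c = 200−9² = 119
v_rel = (11, -3),  |v_rel|² = 130;  v_rel·d = (11)·(14) + (-3)·(2) = 148
130·t² − 296·t + 119 = 0  ⇒  m = 148² − 130·119 = 6434
m = 6434 > 0,  v_rel·d = 148 > 0  ⇒  inside

inside=yes margin=6434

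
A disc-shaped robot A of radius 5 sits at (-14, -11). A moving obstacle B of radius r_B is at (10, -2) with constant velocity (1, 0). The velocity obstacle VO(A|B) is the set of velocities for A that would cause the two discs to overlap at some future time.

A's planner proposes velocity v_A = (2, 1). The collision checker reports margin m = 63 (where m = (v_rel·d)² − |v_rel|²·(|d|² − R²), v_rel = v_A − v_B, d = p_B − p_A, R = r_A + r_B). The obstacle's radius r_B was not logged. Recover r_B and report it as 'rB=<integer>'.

m = 63
d = (24, 9);  v_rel = (1, 1),  |v_rel|² = 2
v_rel×d = (1)·(9) − (1)·(24) = -15
since m = R²·2 − (-15)²:  R² = (225 + 63) / 2 = 144
R = √144 = 12  ⇒  r_B = 12 − 5 = 7

rB=7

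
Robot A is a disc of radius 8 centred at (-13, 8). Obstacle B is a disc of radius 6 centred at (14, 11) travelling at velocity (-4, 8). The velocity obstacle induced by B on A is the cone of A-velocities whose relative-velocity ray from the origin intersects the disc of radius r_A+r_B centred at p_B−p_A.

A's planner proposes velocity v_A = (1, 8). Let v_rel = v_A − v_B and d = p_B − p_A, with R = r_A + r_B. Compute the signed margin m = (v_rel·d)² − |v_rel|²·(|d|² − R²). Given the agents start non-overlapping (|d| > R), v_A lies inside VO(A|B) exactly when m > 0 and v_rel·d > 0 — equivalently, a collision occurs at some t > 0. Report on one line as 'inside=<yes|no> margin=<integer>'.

d = (27, 3),  |d|² = 738;  R = 8+6 = 14,  c = 738−14² = 542
v_rel = (5, 0),  |v_rel|² = 25;  v_rel·d = (5)·(27) + (0)·(3) = 135
25·t² − 270·t + 542 = 0  ⇒  m = 135² − 25·542 = 4675
m = 4675 > 0,  v_rel·d = 135 > 0  ⇒  inside

inside=yes margin=4675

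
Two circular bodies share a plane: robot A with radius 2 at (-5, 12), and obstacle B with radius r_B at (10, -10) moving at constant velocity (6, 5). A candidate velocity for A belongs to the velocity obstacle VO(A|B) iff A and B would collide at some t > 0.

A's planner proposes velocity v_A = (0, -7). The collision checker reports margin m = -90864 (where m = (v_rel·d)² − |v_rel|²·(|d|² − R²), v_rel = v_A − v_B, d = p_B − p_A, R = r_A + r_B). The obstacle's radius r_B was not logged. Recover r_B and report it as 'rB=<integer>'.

m = -90864
d = (15, -22);  v_rel = (-6, -12),  |v_rel|² = 180
v_rel×d = (-6)·(-22) − (-12)·(15) = 312
since m = R²·180 − 312²:  R² = (97344 + -90864) / 180 = 36
R = √36 = 6  ⇒  r_B = 6 − 2 = 4

rB=4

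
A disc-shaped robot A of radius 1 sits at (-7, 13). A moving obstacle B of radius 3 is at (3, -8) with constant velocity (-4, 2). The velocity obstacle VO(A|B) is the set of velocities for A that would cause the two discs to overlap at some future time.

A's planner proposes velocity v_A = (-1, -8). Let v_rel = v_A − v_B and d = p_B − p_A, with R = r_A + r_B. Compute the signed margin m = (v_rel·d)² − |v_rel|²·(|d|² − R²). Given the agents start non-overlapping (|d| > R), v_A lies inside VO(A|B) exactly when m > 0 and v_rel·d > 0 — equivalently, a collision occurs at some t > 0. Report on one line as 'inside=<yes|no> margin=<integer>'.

d = (10, -21),  |d|² = 541;  R = 1+3 = 4,  c = 541−4² = 525
v_rel = (3, -10),  |v_rel|² = 109;  v_rel·d = (3)·(10) + (-10)·(-21) = 240
109·t² − 480·t + 525 = 0  ⇒  m = 240² − 109·525 = 375
m = 375 > 0,  v_rel·d = 240 > 0  ⇒  inside

inside=yes margin=375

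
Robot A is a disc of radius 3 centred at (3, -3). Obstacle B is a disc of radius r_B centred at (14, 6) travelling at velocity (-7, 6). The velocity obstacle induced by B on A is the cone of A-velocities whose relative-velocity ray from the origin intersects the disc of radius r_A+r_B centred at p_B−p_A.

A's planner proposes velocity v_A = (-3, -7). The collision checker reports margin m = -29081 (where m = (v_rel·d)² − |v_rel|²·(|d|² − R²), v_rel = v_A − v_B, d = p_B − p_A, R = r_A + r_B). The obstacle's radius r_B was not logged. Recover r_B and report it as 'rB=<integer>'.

m = -29081
d = (11, 9);  v_rel = (4, -13),  |v_rel|² = 185
v_rel×d = (4)·(9) − (-13)·(11) = 179
since m = R²·185 − 179²:  R² = (32041 + -29081) / 185 = 16
R = √16 = 4  ⇒  r_B = 4 − 3 = 1

rB=1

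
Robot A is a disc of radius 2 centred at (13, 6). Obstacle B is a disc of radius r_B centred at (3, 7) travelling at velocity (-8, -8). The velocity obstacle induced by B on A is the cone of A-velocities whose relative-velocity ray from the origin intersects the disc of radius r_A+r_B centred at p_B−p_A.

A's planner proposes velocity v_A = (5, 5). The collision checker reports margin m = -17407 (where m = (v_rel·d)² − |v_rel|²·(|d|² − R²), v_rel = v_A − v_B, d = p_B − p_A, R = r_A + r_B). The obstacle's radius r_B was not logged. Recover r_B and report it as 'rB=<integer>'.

m = -17407
d = (-10, 1);  v_rel = (13, 13),  |v_rel|² = 338
v_rel×d = (13)·(1) − (13)·(-10) = 143
since m = R²·338 − 143²:  R² = (20449 + -17407) / 338 = 9
R = √9 = 3  ⇒  r_B = 3 − 2 = 1

rB=1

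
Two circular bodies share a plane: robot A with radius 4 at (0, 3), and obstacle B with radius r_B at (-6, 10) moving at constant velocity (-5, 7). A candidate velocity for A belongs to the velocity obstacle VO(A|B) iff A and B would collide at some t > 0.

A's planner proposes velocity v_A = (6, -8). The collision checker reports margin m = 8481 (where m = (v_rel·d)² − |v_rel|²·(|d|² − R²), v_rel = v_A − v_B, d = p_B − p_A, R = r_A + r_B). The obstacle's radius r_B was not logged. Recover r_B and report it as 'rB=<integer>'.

m = 8481
d = (-6, 7);  v_rel = (11, -15),  |v_rel|² = 346
v_rel×d = (11)·(7) − (-15)·(-6) = -13
since m = R²·346 − (-13)²:  R² = (169 + 8481) / 346 = 25
R = √25 = 5  ⇒  r_B = 5 − 4 = 1

rB=1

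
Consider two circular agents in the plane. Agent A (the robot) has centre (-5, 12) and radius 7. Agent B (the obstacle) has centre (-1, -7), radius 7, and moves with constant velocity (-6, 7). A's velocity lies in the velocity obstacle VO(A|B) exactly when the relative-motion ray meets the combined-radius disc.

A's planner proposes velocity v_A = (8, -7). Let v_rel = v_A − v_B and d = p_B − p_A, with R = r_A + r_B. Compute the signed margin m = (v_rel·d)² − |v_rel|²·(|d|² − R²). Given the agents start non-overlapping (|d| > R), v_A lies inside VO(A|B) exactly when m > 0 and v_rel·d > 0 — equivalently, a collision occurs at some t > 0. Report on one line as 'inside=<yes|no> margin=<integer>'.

d = (4, -19),  |d|² = 377;  R = 7+7 = 14,  c = 377−14² = 181
v_rel = (14, -14),  |v_rel|² = 392;  v_rel·d = (14)·(4) + (-14)·(-19) = 322
392·t² − 644·t + 181 = 0  ⇒  m = 322² − 392·181 = 32732
m = 32732 > 0,  v_rel·d = 322 > 0  ⇒  inside

inside=yes margin=32732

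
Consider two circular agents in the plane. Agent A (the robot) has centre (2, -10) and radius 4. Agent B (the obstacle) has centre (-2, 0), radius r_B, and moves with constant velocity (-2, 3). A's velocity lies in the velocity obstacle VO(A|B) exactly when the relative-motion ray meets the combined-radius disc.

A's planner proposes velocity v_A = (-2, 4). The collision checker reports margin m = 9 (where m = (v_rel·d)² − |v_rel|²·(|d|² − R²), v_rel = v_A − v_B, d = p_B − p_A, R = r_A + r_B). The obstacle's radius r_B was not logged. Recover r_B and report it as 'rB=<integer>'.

m = 9
d = (-4, 10);  v_rel = (0, 1),  |v_rel|² = 1
v_rel×d = (0)·(10) − (1)·(-4) = 4
since m = R²·1 − 4²:  R² = (16 + 9) / 1 = 25
R = √25 = 5  ⇒  r_B = 5 − 4 = 1

rB=1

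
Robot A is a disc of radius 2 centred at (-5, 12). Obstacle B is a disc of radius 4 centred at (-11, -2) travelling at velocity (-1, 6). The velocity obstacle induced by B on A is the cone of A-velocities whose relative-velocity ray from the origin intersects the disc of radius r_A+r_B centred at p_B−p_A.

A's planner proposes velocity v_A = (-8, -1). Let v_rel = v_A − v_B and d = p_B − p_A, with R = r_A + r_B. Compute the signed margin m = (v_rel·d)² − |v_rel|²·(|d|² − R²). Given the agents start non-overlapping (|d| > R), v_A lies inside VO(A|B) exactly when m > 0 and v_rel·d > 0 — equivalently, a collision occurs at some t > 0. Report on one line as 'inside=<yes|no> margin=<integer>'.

d = (-6, -14),  |d|² = 232;  R = 2+4 = 6,  c = 232−6² = 196
v_rel = (-7, -7),  |v_rel|² = 98;  v_rel·d = (-7)·(-6) + (-7)·(-14) = 140
98·t² − 280·t + 196 = 0  ⇒  m = 140² − 98·196 = 392
m = 392 > 0,  v_rel·d = 140 > 0  ⇒  inside

inside=yes margin=392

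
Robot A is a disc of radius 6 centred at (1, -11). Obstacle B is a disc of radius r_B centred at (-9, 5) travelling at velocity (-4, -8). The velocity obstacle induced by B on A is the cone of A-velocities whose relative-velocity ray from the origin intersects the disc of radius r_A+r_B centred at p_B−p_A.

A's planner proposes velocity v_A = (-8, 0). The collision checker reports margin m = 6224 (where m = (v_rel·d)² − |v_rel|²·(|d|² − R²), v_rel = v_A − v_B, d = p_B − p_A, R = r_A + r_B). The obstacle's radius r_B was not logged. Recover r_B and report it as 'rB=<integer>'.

m = 6224
d = (-10, 16);  v_rel = (-4, 8),  |v_rel|² = 80
v_rel×d = (-4)·(16) − (8)·(-10) = 16
since m = R²·80 − 16²:  R² = (256 + 6224) / 80 = 81
R = √81 = 9  ⇒  r_B = 9 − 6 = 3

rB=3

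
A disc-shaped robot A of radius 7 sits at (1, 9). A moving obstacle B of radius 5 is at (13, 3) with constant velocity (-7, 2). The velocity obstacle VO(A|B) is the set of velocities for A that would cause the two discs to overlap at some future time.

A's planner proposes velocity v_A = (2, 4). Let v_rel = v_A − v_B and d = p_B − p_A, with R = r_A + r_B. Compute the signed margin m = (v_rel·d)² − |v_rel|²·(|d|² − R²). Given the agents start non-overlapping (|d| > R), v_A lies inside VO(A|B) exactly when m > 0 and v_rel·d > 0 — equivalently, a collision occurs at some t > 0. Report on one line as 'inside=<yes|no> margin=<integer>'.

d = (12, -6),  |d|² = 180;  R = 7+5 = 12,  c = 180−12² = 36
v_rel = (9, 2),  |v_rel|² = 85;  v_rel·d = (9)·(12) + (2)·(-6) = 96
85·t² − 192·t + 36 = 0  ⇒  m = 96² − 85·36 = 6156
m = 6156 > 0,  v_rel·d = 96 > 0  ⇒  inside

inside=yes margin=6156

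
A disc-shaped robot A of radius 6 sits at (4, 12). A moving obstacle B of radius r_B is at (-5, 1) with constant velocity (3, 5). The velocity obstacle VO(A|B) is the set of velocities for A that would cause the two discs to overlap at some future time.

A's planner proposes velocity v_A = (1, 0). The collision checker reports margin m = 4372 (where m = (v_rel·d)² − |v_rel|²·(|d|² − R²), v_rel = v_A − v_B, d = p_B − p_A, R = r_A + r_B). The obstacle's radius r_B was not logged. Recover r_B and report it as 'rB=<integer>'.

m = 4372
d = (-9, -11);  v_rel = (-2, -5),  |v_rel|² = 29
v_rel×d = (-2)·(-11) − (-5)·(-9) = -23
since m = R²·29 − (-23)²:  R² = (529 + 4372) / 29 = 169
R = √169 = 13  ⇒  r_B = 13 − 6 = 7

rB=7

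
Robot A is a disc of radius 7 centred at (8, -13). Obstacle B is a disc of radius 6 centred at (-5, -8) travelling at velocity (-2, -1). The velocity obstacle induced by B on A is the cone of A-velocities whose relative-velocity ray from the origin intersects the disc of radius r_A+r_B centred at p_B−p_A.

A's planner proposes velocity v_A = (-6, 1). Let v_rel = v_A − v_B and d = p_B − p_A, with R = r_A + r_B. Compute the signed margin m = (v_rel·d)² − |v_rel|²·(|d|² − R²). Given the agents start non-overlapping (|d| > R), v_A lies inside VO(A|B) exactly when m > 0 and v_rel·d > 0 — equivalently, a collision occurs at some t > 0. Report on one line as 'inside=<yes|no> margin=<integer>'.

d = (-13, 5),  |d|² = 194;  R = 7+6 = 13,  c = 194−13² = 25
v_rel = (-4, 2),  |v_rel|² = 20;  v_rel·d = (-4)·(-13) + (2)·(5) = 62
20·t² − 124·t + 25 = 0  ⇒  m = 62² − 20·25 = 3344
m = 3344 > 0,  v_rel·d = 62 > 0  ⇒  inside

inside=yes margin=3344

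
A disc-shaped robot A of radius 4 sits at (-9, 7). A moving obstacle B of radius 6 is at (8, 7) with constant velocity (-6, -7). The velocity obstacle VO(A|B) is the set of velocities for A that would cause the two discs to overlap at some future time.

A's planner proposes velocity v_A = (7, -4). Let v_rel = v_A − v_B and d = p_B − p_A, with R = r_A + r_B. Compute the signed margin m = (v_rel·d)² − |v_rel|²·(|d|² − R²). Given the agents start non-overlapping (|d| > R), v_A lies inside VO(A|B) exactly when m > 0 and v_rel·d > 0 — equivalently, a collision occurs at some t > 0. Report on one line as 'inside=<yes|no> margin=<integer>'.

d = (17, 0),  |d|² = 289;  R = 4+6 = 10,  c = 289−10² = 189
v_rel = (13, 3),  |v_rel|² = 178;  v_rel·d = (13)·(17) + (3)·(0) = 221
178·t² − 442·t + 189 = 0  ⇒  m = 221² − 178·189 = 15199
m = 15199 > 0,  v_rel·d = 221 > 0  ⇒  inside

inside=yes margin=15199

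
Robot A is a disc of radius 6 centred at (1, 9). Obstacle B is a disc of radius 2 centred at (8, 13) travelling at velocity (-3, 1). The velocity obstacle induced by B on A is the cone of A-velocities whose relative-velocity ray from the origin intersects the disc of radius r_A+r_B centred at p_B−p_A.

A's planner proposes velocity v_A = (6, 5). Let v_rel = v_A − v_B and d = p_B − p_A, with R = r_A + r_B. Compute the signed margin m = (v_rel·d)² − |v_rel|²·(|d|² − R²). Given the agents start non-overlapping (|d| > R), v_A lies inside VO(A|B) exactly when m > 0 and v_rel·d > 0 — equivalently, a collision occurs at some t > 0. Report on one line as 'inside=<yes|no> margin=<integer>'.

d = (7, 4),  |d|² = 65;  R = 6+2 = 8,  c = 65−8² = 1
v_rel = (9, 4),  |v_rel|² = 97;  v_rel·d = (9)·(7) + (4)·(4) = 79
97·t² − 158·t + 1 = 0  ⇒  m = 79² − 97·1 = 6144
m = 6144 > 0,  v_rel·d = 79 > 0  ⇒  inside

inside=yes margin=6144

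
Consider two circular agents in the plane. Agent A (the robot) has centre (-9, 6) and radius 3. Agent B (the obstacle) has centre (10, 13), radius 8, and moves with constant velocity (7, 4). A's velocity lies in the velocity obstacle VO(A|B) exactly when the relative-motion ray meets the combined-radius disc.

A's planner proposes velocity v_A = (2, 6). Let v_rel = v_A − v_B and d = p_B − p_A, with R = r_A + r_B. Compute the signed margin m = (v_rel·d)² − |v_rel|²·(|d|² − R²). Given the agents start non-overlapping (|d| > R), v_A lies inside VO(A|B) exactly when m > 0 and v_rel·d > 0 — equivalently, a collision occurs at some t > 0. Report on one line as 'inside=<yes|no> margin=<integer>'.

d = (19, 7),  |d|² = 410;  R = 3+8 = 11,  c = 410−11² = 289
v_rel = (-5, 2),  |v_rel|² = 29;  v_rel·d = (-5)·(19) + (2)·(7) = -81
29·t² + 162·t + 289 = 0  ⇒  m = (-81)² − 29·289 = -1820
m = -1820 < 0,  v_rel·d = -81 < 0  ⇒  outside

inside=no margin=-1820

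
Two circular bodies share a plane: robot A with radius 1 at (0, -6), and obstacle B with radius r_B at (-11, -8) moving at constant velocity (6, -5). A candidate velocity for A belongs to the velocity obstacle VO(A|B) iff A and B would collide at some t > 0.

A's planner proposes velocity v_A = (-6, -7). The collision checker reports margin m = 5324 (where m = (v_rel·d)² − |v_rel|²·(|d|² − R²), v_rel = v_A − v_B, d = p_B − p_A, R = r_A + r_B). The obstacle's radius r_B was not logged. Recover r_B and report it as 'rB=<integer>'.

m = 5324
d = (-11, -2);  v_rel = (-12, -2),  |v_rel|² = 148
v_rel×d = (-12)·(-2) − (-2)·(-11) = 2
since m = R²·148 − 2²:  R² = (4 + 5324) / 148 = 36
R = √36 = 6  ⇒  r_B = 6 − 1 = 5

rB=5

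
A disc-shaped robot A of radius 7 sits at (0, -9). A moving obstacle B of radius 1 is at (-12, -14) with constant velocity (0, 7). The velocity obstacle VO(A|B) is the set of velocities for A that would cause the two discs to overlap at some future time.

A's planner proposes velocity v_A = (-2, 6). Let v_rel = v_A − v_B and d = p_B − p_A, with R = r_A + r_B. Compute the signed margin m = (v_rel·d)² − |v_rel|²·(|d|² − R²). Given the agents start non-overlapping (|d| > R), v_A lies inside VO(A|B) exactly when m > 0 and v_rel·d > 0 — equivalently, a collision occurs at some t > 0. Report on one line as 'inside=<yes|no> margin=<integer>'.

d = (-12, -5),  |d|² = 169;  R = 7+1 = 8,  c = 169−8² = 105
v_rel = (-2, -1),  |v_rel|² = 5;  v_rel·d = (-2)·(-12) + (-1)·(-5) = 29
5·t² − 58·t + 105 = 0  ⇒  m = 29² − 5·105 = 316
m = 316 > 0,  v_rel·d = 29 > 0  ⇒  inside

inside=yes margin=316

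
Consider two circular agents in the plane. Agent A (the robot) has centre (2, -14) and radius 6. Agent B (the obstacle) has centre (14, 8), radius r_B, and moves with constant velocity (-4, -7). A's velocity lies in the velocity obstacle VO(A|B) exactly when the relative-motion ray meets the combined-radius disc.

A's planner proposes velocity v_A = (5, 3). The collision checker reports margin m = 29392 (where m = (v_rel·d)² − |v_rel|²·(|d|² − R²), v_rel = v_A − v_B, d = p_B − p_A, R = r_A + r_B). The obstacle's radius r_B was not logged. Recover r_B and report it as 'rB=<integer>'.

m = 29392
d = (12, 22);  v_rel = (9, 10),  |v_rel|² = 181
v_rel×d = (9)·(22) − (10)·(12) = 78
since m = R²·181 − 78²:  R² = (6084 + 29392) / 181 = 196
R = √196 = 14  ⇒  r_B = 14 − 6 = 8

rB=8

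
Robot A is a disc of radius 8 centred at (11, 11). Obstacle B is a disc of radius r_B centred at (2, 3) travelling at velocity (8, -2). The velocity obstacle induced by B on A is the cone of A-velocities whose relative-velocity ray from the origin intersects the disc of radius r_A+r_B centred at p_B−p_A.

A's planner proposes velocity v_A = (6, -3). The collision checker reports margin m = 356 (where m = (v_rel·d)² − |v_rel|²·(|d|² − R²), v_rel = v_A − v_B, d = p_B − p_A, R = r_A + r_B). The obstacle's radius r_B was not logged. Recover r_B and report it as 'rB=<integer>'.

m = 356
d = (-9, -8);  v_rel = (-2, -1),  |v_rel|² = 5
v_rel×d = (-2)·(-8) − (-1)·(-9) = 7
since m = R²·5 − 7²:  R² = (49 + 356) / 5 = 81
R = √81 = 9  ⇒  r_B = 9 − 8 = 1

rB=1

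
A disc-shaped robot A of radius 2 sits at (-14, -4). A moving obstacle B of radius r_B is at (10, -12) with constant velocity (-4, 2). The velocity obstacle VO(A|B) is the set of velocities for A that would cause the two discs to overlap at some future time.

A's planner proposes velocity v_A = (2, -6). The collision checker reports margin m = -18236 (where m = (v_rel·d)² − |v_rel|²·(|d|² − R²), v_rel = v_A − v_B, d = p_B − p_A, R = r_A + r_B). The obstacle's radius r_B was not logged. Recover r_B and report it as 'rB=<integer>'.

m = -18236
d = (24, -8);  v_rel = (6, -8),  |v_rel|² = 100
v_rel×d = (6)·(-8) − (-8)·(24) = 144
since m = R²·100 − 144²:  R² = (20736 + -18236) / 100 = 25
R = √25 = 5  ⇒  r_B = 5 − 2 = 3

rB=3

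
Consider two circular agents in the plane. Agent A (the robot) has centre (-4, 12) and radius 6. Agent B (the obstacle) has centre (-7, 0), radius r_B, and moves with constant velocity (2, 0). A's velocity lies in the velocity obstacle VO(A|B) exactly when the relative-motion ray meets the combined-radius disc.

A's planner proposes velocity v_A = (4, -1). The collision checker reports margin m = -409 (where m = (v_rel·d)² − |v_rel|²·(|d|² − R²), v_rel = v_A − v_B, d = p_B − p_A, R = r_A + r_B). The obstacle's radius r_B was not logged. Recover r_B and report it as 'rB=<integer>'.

m = -409
d = (-3, -12);  v_rel = (2, -1),  |v_rel|² = 5
v_rel×d = (2)·(-12) − (-1)·(-3) = -27
since m = R²·5 − (-27)²:  R² = (729 + -409) / 5 = 64
R = √64 = 8  ⇒  r_B = 8 − 6 = 2

rB=2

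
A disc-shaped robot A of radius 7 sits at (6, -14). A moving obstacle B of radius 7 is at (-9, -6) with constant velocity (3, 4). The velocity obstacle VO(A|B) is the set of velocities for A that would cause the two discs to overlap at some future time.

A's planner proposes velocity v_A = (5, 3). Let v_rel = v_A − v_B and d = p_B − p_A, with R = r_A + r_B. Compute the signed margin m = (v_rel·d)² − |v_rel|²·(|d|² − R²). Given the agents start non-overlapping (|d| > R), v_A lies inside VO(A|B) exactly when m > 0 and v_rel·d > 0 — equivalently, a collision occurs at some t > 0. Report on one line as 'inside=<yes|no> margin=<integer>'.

d = (-15, 8),  |d|² = 289;  R = 7+7 = 14,  c = 289−14² = 93
v_rel = (2, -1),  |v_rel|² = 5;  v_rel·d = (2)·(-15) + (-1)·(8) = -38
5·t² + 76·t + 93 = 0  ⇒  m = (-38)² − 5·93 = 979
m = 979 > 0,  v_rel·d = -38 < 0  ⇒  outside

inside=no margin=979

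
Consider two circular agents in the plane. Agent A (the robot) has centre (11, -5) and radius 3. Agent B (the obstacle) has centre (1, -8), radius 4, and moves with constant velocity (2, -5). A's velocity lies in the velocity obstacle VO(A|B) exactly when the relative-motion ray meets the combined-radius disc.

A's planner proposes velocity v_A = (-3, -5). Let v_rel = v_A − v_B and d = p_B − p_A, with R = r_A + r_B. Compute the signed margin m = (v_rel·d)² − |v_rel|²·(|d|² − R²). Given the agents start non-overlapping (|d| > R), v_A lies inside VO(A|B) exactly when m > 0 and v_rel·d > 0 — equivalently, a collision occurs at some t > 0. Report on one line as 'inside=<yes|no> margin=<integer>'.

d = (-10, -3),  |d|² = 109;  R = 3+4 = 7,  c = 109−7² = 60
v_rel = (-5, 0),  |v_rel|² = 25;  v_rel·d = (-5)·(-10) + (0)·(-3) = 50
25·t² − 100·t + 60 = 0  ⇒  m = 50² − 25·60 = 1000
m = 1000 > 0,  v_rel·d = 50 > 0  ⇒  inside

inside=yes margin=1000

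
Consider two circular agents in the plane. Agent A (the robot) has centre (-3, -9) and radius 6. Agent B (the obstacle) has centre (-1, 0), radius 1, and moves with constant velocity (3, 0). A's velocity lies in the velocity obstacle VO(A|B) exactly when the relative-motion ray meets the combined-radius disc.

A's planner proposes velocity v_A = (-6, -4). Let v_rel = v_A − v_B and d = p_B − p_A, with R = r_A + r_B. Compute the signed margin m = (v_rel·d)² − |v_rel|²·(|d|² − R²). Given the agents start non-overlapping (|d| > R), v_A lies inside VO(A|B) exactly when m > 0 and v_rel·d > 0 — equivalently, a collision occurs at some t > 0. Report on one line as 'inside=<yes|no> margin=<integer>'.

d = (2, 9),  |d|² = 85;  R = 6+1 = 7,  c = 85−7² = 36
v_rel = (-9, -4),  |v_rel|² = 97;  v_rel·d = (-9)·(2) + (-4)·(9) = -54
97·t² + 108·t + 36 = 0  ⇒  m = (-54)² − 97·36 = -576
m = -576 < 0,  v_rel·d = -54 < 0  ⇒  outside

inside=no margin=-576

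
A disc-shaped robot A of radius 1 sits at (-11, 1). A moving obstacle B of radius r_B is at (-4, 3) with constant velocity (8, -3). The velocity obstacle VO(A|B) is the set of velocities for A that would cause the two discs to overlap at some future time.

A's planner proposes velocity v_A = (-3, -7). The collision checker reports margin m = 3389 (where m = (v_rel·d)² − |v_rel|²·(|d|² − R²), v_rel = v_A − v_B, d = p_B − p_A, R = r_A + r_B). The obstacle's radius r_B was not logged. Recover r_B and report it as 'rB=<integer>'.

m = 3389
d = (7, 2);  v_rel = (-11, -4),  |v_rel|² = 137
v_rel×d = (-11)·(2) − (-4)·(7) = 6
since m = R²·137 − 6²:  R² = (36 + 3389) / 137 = 25
R = √25 = 5  ⇒  r_B = 5 − 1 = 4

rB=4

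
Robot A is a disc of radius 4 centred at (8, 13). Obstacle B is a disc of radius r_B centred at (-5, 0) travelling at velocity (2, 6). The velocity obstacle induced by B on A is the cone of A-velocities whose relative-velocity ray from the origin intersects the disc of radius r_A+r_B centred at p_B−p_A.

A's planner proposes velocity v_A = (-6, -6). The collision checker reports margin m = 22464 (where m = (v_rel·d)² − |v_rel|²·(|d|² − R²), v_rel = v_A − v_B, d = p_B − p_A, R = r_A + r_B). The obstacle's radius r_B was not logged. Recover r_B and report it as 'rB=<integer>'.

m = 22464
d = (-13, -13);  v_rel = (-8, -12),  |v_rel|² = 208
v_rel×d = (-8)·(-13) − (-12)·(-13) = -52
since m = R²·208 − (-52)²:  R² = (2704 + 22464) / 208 = 121
R = √121 = 11  ⇒  r_B = 11 − 4 = 7

rB=7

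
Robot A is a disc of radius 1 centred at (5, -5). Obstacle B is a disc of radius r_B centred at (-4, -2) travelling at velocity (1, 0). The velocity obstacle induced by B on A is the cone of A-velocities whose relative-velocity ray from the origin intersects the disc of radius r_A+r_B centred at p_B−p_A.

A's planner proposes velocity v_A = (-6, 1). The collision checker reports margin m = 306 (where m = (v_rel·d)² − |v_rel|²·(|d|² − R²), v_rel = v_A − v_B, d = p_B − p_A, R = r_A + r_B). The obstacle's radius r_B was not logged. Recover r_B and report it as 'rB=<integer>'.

m = 306
d = (-9, 3);  v_rel = (-7, 1),  |v_rel|² = 50
v_rel×d = (-7)·(3) − (1)·(-9) = -12
since m = R²·50 − (-12)²:  R² = (144 + 306) / 50 = 9
R = √9 = 3  ⇒  r_B = 3 − 1 = 2

rB=2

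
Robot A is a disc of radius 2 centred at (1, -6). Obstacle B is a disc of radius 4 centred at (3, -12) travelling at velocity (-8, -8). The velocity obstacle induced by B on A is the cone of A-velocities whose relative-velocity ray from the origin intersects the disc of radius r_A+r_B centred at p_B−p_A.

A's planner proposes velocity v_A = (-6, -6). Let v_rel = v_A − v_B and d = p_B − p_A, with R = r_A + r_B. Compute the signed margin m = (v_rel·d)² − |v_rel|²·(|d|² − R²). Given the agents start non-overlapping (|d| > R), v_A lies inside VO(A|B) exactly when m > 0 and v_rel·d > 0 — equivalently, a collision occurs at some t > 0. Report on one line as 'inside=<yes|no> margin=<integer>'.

d = (2, -6),  |d|² = 40;  R = 2+4 = 6,  c = 40−6² = 4
v_rel = (2, 2),  |v_rel|² = 8;  v_rel·d = (2)·(2) + (2)·(-6) = -8
8·t² + 16·t + 4 = 0  ⇒  m = (-8)² − 8·4 = 32
m = 32 > 0,  v_rel·d = -8 < 0  ⇒  outside

inside=no margin=32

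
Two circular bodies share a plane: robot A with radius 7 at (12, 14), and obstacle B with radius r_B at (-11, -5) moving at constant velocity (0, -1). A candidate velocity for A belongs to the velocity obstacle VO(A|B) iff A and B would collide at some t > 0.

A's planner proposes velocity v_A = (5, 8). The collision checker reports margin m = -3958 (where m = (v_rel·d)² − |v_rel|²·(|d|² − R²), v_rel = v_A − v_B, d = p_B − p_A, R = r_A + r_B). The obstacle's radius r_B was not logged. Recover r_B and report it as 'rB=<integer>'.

m = -3958
d = (-23, -19);  v_rel = (5, 9),  |v_rel|² = 106
v_rel×d = (5)·(-19) − (9)·(-23) = 112
since m = R²·106 − 112²:  R² = (12544 + -3958) / 106 = 81
R = √81 = 9  ⇒  r_B = 9 − 7 = 2

rB=2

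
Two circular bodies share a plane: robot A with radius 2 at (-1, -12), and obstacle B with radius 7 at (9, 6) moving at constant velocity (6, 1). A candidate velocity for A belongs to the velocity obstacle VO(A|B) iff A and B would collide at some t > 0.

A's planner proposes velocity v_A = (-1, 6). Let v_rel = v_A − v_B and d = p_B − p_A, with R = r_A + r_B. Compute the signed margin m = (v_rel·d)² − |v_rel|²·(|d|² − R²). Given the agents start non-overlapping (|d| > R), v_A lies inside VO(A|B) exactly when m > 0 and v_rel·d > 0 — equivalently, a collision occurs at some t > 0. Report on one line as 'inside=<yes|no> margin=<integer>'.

d = (10, 18),  |d|² = 424;  R = 2+7 = 9,  c = 424−9² = 343
v_rel = (-7, 5),  |v_rel|² = 74;  v_rel·d = (-7)·(10) + (5)·(18) = 20
74·t² − 40·t + 343 = 0  ⇒  m = 20² − 74·343 = -24982
m = -24982 < 0,  v_rel·d = 20 > 0  ⇒  outside

inside=no margin=-24982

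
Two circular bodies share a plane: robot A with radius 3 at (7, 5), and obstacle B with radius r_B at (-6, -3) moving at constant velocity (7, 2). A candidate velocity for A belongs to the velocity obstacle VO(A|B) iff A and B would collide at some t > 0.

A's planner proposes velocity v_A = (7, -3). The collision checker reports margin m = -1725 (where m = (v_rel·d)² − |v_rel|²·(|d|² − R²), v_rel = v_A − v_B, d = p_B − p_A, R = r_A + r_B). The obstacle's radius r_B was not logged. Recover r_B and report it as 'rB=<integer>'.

m = -1725
d = (-13, -8);  v_rel = (0, -5),  |v_rel|² = 25
v_rel×d = (0)·(-8) − (-5)·(-13) = -65
since m = R²·25 − (-65)²:  R² = (4225 + -1725) / 25 = 100
R = √100 = 10  ⇒  r_B = 10 − 3 = 7

rB=7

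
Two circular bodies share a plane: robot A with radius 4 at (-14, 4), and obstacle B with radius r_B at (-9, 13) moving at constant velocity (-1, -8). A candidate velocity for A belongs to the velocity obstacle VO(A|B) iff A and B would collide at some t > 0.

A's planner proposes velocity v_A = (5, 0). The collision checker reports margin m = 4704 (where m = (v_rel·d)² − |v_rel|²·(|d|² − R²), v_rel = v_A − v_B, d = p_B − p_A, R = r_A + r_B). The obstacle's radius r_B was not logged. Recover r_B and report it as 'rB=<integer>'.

m = 4704
d = (5, 9);  v_rel = (6, 8),  |v_rel|² = 100
v_rel×d = (6)·(9) − (8)·(5) = 14
since m = R²·100 − 14²:  R² = (196 + 4704) / 100 = 49
R = √49 = 7  ⇒  r_B = 7 − 4 = 3

rB=3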